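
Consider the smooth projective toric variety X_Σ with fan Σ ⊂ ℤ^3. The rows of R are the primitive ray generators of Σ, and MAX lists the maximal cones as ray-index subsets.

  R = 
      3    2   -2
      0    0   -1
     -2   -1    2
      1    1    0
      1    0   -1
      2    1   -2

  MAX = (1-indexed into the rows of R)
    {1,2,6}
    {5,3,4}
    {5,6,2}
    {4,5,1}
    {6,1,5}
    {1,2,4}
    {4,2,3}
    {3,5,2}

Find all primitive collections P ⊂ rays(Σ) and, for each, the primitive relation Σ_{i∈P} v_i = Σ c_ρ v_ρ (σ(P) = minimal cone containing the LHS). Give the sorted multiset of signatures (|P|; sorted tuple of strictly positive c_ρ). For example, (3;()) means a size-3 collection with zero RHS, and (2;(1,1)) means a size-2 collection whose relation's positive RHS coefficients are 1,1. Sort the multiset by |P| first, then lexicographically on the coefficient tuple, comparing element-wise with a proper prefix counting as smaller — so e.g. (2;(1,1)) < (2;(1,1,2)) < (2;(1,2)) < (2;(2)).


Primitive collections (5):

  {3,6}:  v_{3} + v_{6} = 0 ; sig = (2;())
  {1,3}:  v_{1} + v_{3} = v_{4} ; sig = (2;(1))
  {4,6}:  v_{4} + v_{6} = v_{1} ; sig = (2;(1))
  {2,4,5}:  v_{2} + v_{4} + v_{5} = v_{6} ; sig = (3;(1))
  {1,2,5}:  v_{1} + v_{2} + v_{5} = 2·v_{6} ; sig = (3;(2))

Hence PRS(X_Σ) =
    (2;())
    (2;(1))
    (2;(1))
    (3;(1))
    (3;(2))


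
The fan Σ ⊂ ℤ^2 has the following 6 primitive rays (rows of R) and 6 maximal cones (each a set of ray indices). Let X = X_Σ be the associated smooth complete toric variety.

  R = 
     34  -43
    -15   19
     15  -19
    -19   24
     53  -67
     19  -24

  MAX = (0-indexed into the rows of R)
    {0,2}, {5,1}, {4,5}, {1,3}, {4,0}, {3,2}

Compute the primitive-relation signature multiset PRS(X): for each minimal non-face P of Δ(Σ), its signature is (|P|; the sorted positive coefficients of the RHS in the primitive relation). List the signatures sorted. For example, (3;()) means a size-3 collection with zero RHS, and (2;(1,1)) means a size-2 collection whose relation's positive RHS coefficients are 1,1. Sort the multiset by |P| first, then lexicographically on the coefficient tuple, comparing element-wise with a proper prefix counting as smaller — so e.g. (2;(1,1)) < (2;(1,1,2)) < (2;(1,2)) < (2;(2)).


9 minimal non-faces of Δ(Σ) (on 6 rays):

  P = {1,2}:  v_{1} + v_{2} = 0  ⇒ sig = (2;())
  P = {3,5}:  v_{3} + v_{5} = 0  ⇒ sig = (2;())
  P = {0,1}:  v_{0} + v_{1} = v_{5}  ⇒ sig = (2;(1))
  P = {0,3}:  v_{0} + v_{3} = v_{2}  ⇒ sig = (2;(1))
  P = {0,5}:  v_{0} + v_{5} = v_{4}  ⇒ sig = (2;(1))
  P = {2,5}:  v_{2} + v_{5} = v_{0}  ⇒ sig = (2;(1))
  P = {3,4}:  v_{3} + v_{4} = v_{0}  ⇒ sig = (2;(1))
  P = {1,4}:  v_{1} + v_{4} = 2·v_{5}  ⇒ sig = (2;(2))
  P = {2,4}:  v_{2} + v_{4} = 2·v_{0}  ⇒ sig = (2;(2))

so the primitive-relation signature multiset is
    |P|=2: 9 collections, coeffs (), (), (1), (1), (1), (1), (1), (2), (2)


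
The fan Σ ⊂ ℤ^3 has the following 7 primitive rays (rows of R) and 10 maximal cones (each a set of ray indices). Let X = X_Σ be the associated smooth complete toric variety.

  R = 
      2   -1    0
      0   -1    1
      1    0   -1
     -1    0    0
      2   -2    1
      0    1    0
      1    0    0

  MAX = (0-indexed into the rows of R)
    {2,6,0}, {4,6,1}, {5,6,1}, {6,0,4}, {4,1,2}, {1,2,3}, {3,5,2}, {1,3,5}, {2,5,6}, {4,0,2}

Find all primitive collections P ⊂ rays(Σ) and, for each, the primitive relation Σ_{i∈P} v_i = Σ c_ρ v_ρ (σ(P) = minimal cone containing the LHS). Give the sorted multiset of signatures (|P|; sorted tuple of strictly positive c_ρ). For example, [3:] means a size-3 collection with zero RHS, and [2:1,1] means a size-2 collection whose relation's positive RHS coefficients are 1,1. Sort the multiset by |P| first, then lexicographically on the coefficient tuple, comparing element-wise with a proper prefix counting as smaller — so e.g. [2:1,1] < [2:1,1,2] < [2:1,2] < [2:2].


9 minimal non-faces of Δ(Σ) (on 7 rays):

  • {3,6}:  v_{3} + v_{6} = 0  so sig = [2:]
  • {0,1}:  v_{0} + v_{1} = v_{4}  so sig = [2:1]
  • {0,3}:  v_{0} + v_{3} = v_{1} + v_{2}  so sig = [2:1,1]
  • {3,4}:  v_{3} + v_{4} = 2·v_{1} + v_{2}  so sig = [2:1,2]
  • {4,5}:  v_{4} + v_{5} = v_{1} + 2·v_{6}  so sig = [2:1,2]
  • {0,5}:  v_{0} + v_{5} = 2·v_{6}  so sig = [2:2]
  • {1,2,5}:  v_{1} + v_{2} + v_{5} = v_{6}  so sig = [3:1]
  • {1,2,6}:  v_{1} + v_{2} + v_{6} = v_{0}  so sig = [3:1]
  • {2,4,6}:  v_{2} + v_{4} + v_{6} = 2·v_{0}  so sig = [3:2]

Signatures (|P|; sorted positive RHS coefficients), sorted:
[[2:], [2:1], [2:1,1], [2:1,2], [2:1,2], [2:2], [3:1], [3:1], [3:2]]


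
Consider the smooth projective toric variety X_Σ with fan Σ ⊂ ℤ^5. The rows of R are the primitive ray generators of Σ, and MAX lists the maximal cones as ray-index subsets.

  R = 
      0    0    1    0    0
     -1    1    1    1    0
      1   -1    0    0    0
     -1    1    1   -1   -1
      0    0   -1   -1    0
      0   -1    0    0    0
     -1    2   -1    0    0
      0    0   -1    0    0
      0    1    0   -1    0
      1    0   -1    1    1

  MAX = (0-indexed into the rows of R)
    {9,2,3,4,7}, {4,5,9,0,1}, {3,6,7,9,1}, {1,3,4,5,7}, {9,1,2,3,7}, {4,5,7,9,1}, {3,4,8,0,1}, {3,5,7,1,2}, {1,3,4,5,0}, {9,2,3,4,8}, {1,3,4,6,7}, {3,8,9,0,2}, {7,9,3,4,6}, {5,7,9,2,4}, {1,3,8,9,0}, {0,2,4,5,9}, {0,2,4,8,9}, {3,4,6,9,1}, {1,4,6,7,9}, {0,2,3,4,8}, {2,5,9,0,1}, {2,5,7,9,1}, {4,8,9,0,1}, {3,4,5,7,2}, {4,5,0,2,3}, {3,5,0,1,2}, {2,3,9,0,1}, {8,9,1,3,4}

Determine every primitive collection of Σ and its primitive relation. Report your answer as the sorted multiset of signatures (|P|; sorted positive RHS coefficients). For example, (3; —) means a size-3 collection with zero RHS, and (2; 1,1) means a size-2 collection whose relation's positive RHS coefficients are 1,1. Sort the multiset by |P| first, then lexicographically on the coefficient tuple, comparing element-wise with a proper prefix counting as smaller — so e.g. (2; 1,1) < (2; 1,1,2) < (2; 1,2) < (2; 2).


12 collections generate NE(X_Σ); each relation:

  {0,7}:  v_{0} + v_{7} = 0  →  sig = (2; —)
  {5,8}:  v_{5} + v_{8} = v_{0} + v_{4}  →  sig = (2; 1,1)
  {2,6}:  v_{2} + v_{6} = v_{3} + v_{7} + v_{9}  →  sig = (2; 1,1,1)
  {5,6}:  v_{5} + v_{6} = v_{1} + v_{4} + v_{7}  →  sig = (2; 1,1,1)
  {7,8}:  v_{7} + v_{8} = v_{3} + v_{4} + v_{9}  →  sig = (2; 1,1,1)
  {0,6}:  v_{0} + v_{6} = v_{1} + v_{3} + v_{4} + v_{9}  →  sig = (2; 1,1,1,1)
  {6,8}:  v_{6} + v_{8} = v_{1} + 2·v_{3} + 2·v_{4} + 2·v_{9}  →  sig = (2; 1,2,2,2)
  {1,2,4}:  v_{1} + v_{2} + v_{4} = 0  →  sig = (3; —)
  {3,5,9}:  v_{3} + v_{5} + v_{9} = 0  →  sig = (3; —)
  {1,2,8}:  v_{1} + v_{2} + v_{8} = v_{0} + v_{3} + v_{9}  →  sig = (3; 1,1,1)
  {0,3,4,9}:  v_{0} + v_{3} + v_{4} + v_{9} = v_{8}  →  sig = (4; 1)
  {1,3,4,7,9}:  v_{1} + v_{3} + v_{4} + v_{7} + v_{9} = v_{6}  →  sig = (5; 1)

Signatures (|P|; sorted positive RHS coefficients), sorted:
    |P|=2: 7 collections, coeffs (), (1,1), (1,1,1), (1,1,1), (1,1,1), (1,1,1,1), (1,2,2,2)
    |P|=3: 3 collections, coeffs (), (), (1,1,1)
    |P|=4: 1 collection, coeffs (1)
    |P|=5: 1 collection, coeffs (1)


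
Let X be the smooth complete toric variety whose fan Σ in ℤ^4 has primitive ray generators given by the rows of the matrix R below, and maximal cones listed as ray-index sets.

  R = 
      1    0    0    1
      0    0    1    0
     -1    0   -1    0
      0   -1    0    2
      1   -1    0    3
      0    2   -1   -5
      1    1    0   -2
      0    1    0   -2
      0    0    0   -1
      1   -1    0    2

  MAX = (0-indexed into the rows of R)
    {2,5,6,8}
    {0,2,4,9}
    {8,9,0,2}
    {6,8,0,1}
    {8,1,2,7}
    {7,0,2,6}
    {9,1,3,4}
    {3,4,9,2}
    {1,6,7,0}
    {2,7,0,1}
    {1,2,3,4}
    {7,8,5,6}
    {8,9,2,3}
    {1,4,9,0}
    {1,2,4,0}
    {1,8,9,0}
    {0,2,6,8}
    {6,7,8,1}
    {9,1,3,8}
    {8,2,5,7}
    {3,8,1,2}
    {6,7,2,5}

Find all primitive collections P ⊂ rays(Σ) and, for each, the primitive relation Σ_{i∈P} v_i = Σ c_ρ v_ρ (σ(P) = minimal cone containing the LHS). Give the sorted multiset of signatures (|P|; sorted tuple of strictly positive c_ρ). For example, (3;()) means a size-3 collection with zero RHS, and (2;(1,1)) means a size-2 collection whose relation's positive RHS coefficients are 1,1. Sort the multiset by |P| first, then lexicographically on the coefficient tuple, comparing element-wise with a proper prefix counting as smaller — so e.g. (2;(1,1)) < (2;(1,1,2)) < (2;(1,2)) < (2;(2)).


18 collections generate NE(X_Σ); each relation:

  • {3,7}:  v_{3} + v_{7} = 0 — sig = (2;())
  • {0,3}:  v_{0} + v_{3} = v_{4} — sig = (2;(1))
  • {4,7}:  v_{4} + v_{7} = v_{0} — sig = (2;(1))
  • {4,8}:  v_{4} + v_{8} = v_{9} — sig = (2;(1))
  • {3,6}:  v_{3} + v_{6} = v_{0} + v_{8} — sig = (2;(1,1))
  • {7,9}:  v_{7} + v_{9} = v_{0} + v_{8} — sig = (2;(1,1))
  • {3,5}:  v_{3} + v_{5} = v_{2} + v_{6} + v_{8} — sig = (2;(1,1,1))
  • {4,5}:  v_{4} + v_{5} = v_{0} + v_{2} + v_{6} + v_{8} — sig = (2;(1,1,1,1))
  • {5,9}:  v_{5} + v_{9} = v_{0} + v_{2} + v_{6} + 2·v_{8} — sig = (2;(1,1,1,2))
  • {0,5}:  v_{0} + v_{5} = v_{2} + 2·v_{6} — sig = (2;(1,2))
  • {1,5}:  v_{1} + v_{5} = 2·v_{7} + v_{8} — sig = (2;(1,2))
  • {4,6}:  v_{4} + v_{6} = 2·v_{0} + v_{8} — sig = (2;(1,2))
  • {6,9}:  v_{6} + v_{9} = 2·v_{0} + 2·v_{8} — sig = (2;(2,2))
  • {0,7,8}:  v_{0} + v_{7} + v_{8} = v_{6} — sig = (3;(1))
  • {1,2,6}:  v_{1} + v_{2} + v_{6} = v_{7} — sig = (3;(1))
  • {1,2,9}:  v_{1} + v_{2} + v_{9} = v_{3} — sig = (3;(1))
  • {0,1,2,8}:  v_{0} + v_{1} + v_{2} + v_{8} = 0 — sig = (4;())
  • {2,6,7,8}:  v_{2} + v_{6} + v_{7} + v_{8} = v_{5} — sig = (4;(1))

so the primitive-relation signature multiset is
    |P|=2: 13 collections, coeffs (), (1), (1), (1), (1,1), (1,1), (1,1,1), (1,1,1,1), (1,1,1,2), (1,2), (1,2), (1,2), (2,2)
    |P|=3: 3 collections, coeffs (1), (1), (1)
    |P|=4: 2 collections, coeffs (), (1)


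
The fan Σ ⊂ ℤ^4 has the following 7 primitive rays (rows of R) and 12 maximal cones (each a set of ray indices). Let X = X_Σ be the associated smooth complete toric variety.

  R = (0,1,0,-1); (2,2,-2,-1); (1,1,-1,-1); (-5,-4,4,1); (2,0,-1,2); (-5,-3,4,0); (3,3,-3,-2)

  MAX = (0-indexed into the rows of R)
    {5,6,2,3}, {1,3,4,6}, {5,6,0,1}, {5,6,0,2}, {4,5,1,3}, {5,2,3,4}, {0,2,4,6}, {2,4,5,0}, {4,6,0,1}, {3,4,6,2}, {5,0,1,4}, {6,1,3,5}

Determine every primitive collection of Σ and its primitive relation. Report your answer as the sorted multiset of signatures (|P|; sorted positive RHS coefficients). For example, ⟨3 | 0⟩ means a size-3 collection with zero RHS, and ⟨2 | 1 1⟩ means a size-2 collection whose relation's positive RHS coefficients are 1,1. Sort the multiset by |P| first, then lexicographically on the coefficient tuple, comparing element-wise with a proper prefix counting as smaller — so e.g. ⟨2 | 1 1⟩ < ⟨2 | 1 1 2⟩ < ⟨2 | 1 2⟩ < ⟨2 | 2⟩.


Primitive collections (3):

  • {0,3}:  v_{0} + v_{3} = v_{5}  ⟹  sig = ⟨2 | 1⟩
  • {1,2}:  v_{1} + v_{2} = v_{6}  ⟹  sig = ⟨2 | 1⟩
  • {4,5,6}:  v_{4} + v_{5} + v_{6} = 0  ⟹  sig = ⟨3 | 0⟩

so the primitive-relation signature multiset is
[⟨2 | 1⟩, ⟨2 | 1⟩, ⟨3 | 0⟩]


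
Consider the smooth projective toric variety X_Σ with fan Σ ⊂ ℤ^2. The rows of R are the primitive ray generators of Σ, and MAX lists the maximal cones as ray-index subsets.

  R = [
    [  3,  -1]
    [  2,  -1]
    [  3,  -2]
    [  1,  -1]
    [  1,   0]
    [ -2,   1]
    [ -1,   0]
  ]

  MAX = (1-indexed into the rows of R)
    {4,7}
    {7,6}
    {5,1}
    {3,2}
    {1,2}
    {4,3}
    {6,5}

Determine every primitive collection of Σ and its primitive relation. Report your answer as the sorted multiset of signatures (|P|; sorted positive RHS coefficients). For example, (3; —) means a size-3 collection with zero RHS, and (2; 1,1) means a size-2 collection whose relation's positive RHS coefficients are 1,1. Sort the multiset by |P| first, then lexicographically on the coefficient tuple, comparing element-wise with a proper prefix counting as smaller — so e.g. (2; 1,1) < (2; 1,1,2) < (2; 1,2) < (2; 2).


14 collections generate NE(X_Σ); each relation:

  P = {2,6}:  v_{2} + v_{6} = 0  ⇒ sig = (2; —)
  P = {5,7}:  v_{5} + v_{7} = 0  ⇒ sig = (2; —)
  P = {1,6}:  v_{1} + v_{6} = v_{5}  ⇒ sig = (2; 1)
  P = {1,7}:  v_{1} + v_{7} = v_{2}  ⇒ sig = (2; 1)
  P = {2,4}:  v_{2} + v_{4} = v_{3}  ⇒ sig = (2; 1)
  P = {2,5}:  v_{2} + v_{5} = v_{1}  ⇒ sig = (2; 1)
  P = {2,7}:  v_{2} + v_{7} = v_{4}  ⇒ sig = (2; 1)
  P = {3,6}:  v_{3} + v_{6} = v_{4}  ⇒ sig = (2; 1)
  P = {4,5}:  v_{4} + v_{5} = v_{2}  ⇒ sig = (2; 1)
  P = {4,6}:  v_{4} + v_{6} = v_{7}  ⇒ sig = (2; 1)
  P = {1,4}:  v_{1} + v_{4} = 2·v_{2}  ⇒ sig = (2; 2)
  P = {3,5}:  v_{3} + v_{5} = 2·v_{2}  ⇒ sig = (2; 2)
  P = {3,7}:  v_{3} + v_{7} = 2·v_{4}  ⇒ sig = (2; 2)
  P = {1,3}:  v_{1} + v_{3} = 3·v_{2}  ⇒ sig = (2; 3)

Sorted signature multiset PRS(X):
    (2; —)
    (2; —)
    (2; 1)
    (2; 1)
    (2; 1)
    (2; 1)
    (2; 1)
    (2; 1)
    (2; 1)
    (2; 1)
    (2; 2)
    (2; 2)
    (2; 2)
    (2; 3)


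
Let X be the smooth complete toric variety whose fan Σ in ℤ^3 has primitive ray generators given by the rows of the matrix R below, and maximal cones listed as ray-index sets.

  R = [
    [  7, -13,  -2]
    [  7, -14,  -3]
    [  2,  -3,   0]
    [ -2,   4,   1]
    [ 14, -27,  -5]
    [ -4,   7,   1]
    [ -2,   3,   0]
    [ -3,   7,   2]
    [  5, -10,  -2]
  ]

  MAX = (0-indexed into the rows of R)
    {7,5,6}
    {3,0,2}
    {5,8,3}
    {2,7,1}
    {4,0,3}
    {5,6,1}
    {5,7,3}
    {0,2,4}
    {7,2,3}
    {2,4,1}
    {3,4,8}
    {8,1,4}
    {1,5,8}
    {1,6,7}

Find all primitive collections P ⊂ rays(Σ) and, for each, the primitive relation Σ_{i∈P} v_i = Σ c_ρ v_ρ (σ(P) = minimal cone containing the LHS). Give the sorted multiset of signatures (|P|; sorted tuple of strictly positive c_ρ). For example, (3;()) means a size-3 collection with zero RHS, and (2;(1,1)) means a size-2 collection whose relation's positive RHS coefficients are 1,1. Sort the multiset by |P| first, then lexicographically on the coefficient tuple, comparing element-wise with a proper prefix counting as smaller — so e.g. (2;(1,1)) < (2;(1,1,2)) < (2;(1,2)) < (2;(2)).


The 17 primitive collections of Σ (r=9, n=3):

  {2,6}:  v_{2} + v_{6} = 0 — sig = (2;())
  {0,1}:  v_{0} + v_{1} = v_{4} — sig = (2;(1))
  {0,6}:  v_{0} + v_{6} = v_{8} — sig = (2;(1))
  {1,3}:  v_{1} + v_{3} = v_{8} — sig = (2;(1))
  {2,5}:  v_{2} + v_{5} = v_{3} — sig = (2;(1))
  {2,8}:  v_{2} + v_{8} = v_{0} — sig = (2;(1))
  {3,6}:  v_{3} + v_{6} = v_{5} — sig = (2;(1))
  {7,8}:  v_{7} + v_{8} = v_{2} — sig = (2;(1))
  {0,5}:  v_{0} + v_{5} = v_{3} + v_{8} — sig = (2;(1,1))
  {0,8}:  v_{0} + v_{8} = v_{3} + v_{4} — sig = (2;(1,1))
  {4,6}:  v_{4} + v_{6} = v_{1} + v_{8} — sig = (2;(1,1))
  {6,8}:  v_{6} + v_{8} = v_{1} + v_{5} — sig = (2;(1,1))
  {4,7}:  v_{4} + v_{7} = v_{1} + 2·v_{2} — sig = (2;(1,2))
  {0,7}:  v_{0} + v_{7} = 2·v_{2} — sig = (2;(2))
  {4,5}:  v_{4} + v_{5} = 2·v_{8} — sig = (2;(2))
  {1,5,7}:  v_{1} + v_{5} + v_{7} = 0 — sig = (3;())
  {2,3,4}:  v_{2} + v_{3} + v_{4} = 2·v_{0} — sig = (3;(2))

Signatures (|P|; sorted positive RHS coefficients), sorted:
[(2;()), (2;(1)), (2;(1)), (2;(1)), (2;(1)), (2;(1)), (2;(1)), (2;(1)), (2;(1,1)), (2;(1,1)), (2;(1,1)), (2;(1,1)), (2;(1,2)), (2;(2)), (2;(2)), (3;()), (3;(2))]


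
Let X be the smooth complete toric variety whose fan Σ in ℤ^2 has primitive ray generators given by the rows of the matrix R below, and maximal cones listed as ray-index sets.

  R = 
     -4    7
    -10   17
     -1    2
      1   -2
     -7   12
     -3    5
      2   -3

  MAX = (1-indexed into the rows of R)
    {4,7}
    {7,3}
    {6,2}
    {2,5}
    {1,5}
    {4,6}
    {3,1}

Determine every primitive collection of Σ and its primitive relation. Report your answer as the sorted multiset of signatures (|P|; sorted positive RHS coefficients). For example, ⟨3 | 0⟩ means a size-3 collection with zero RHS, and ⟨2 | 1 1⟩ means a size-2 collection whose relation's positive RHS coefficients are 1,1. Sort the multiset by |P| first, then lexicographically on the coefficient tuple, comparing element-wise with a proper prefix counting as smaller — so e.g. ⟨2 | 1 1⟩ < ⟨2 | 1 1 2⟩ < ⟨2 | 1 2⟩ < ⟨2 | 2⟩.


Minimal non-faces — 14 found among 7 rays, 7 max cones:

  P={3,4}:  v_{3} + v_{4} = 0  so sig = ⟨2 | 0⟩
  P={1,4}:  v_{1} + v_{4} = v_{6}  so sig = ⟨2 | 1⟩
  P={1,6}:  v_{1} + v_{6} = v_{5}  so sig = ⟨2 | 1⟩
  P={3,6}:  v_{3} + v_{6} = v_{1}  so sig = ⟨2 | 1⟩
  P={5,6}:  v_{5} + v_{6} = v_{2}  so sig = ⟨2 | 1⟩
  P={6,7}:  v_{6} + v_{7} = v_{3}  so sig = ⟨2 | 1⟩
  P={2,3}:  v_{2} + v_{3} = v_{1} + v_{5}  so sig = ⟨2 | 1 1⟩
  P={5,7}:  v_{5} + v_{7} = v_{1} + v_{3}  so sig = ⟨2 | 1 1⟩
  P={1,2}:  v_{1} + v_{2} = 2·v_{5}  so sig = ⟨2 | 2⟩
  P={1,7}:  v_{1} + v_{7} = 2·v_{3}  so sig = ⟨2 | 2⟩
  P={2,7}:  v_{2} + v_{7} = 2·v_{1}  so sig = ⟨2 | 2⟩
  P={3,5}:  v_{3} + v_{5} = 2·v_{1}  so sig = ⟨2 | 2⟩
  P={4,5}:  v_{4} + v_{5} = 2·v_{6}  so sig = ⟨2 | 2⟩
  P={2,4}:  v_{2} + v_{4} = 3·v_{6}  so sig = ⟨2 | 3⟩

Signatures (|P|; sorted positive RHS coefficients), sorted:
[⟨2 | 0⟩, ⟨2 | 1⟩, ⟨2 | 1⟩, ⟨2 | 1⟩, ⟨2 | 1⟩, ⟨2 | 1⟩, ⟨2 | 1 1⟩, ⟨2 | 1 1⟩, ⟨2 | 2⟩, ⟨2 | 2⟩, ⟨2 | 2⟩, ⟨2 | 2⟩, ⟨2 | 2⟩, ⟨2 | 3⟩]


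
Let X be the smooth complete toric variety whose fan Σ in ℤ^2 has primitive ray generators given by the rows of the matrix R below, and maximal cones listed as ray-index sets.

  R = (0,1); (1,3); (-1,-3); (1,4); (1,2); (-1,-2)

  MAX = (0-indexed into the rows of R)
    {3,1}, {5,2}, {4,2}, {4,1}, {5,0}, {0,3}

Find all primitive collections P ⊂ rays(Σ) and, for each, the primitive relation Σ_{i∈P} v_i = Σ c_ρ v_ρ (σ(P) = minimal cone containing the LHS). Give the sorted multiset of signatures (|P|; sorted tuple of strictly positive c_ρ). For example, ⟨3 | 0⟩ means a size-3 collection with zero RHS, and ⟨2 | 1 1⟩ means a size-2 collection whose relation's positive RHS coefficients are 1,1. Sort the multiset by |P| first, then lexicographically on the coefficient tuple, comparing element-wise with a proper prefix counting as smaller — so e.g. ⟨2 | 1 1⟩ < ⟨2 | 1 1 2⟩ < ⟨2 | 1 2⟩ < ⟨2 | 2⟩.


Σ has 9 primitive collections:

  {1,2}:  v_{1} + v_{2} = 0  ⇒ sig = ⟨2 | 0⟩
  {4,5}:  v_{4} + v_{5} = 0  ⇒ sig = ⟨2 | 0⟩
  {0,1}:  v_{0} + v_{1} = v_{3}  ⇒ sig = ⟨2 | 1⟩
  {0,2}:  v_{0} + v_{2} = v_{5}  ⇒ sig = ⟨2 | 1⟩
  {0,4}:  v_{0} + v_{4} = v_{1}  ⇒ sig = ⟨2 | 1⟩
  {1,5}:  v_{1} + v_{5} = v_{0}  ⇒ sig = ⟨2 | 1⟩
  {2,3}:  v_{2} + v_{3} = v_{0}  ⇒ sig = ⟨2 | 1⟩
  {3,4}:  v_{3} + v_{4} = 2·v_{1}  ⇒ sig = ⟨2 | 2⟩
  {3,5}:  v_{3} + v_{5} = 2·v_{0}  ⇒ sig = ⟨2 | 2⟩

Signatures (|P|; sorted positive RHS coefficients), sorted:
{ ⟨2 | 0⟩ ×2,  ⟨2 | 1⟩ ×5,  ⟨2 | 2⟩ ×2 }


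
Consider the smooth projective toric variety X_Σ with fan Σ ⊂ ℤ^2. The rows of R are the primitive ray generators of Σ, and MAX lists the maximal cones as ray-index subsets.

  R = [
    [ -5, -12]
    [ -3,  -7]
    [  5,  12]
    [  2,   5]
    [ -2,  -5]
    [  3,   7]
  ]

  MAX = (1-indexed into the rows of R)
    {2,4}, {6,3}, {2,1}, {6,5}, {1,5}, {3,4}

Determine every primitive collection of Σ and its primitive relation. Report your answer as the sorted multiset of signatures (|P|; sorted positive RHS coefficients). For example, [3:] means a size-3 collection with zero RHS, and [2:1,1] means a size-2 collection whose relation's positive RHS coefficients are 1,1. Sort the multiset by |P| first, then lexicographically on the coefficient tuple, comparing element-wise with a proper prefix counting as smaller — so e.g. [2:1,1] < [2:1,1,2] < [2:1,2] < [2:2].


The 9 primitive collections of Σ (r=6, n=2):

  P = {1,3}:  v_{1} + v_{3} = 0  ⇒ sig = [2:]
  P = {2,6}:  v_{2} + v_{6} = 0  ⇒ sig = [2:]
  P = {4,5}:  v_{4} + v_{5} = 0  ⇒ sig = [2:]
  P = {1,4}:  v_{1} + v_{4} = v_{2}  ⇒ sig = [2:1]
  P = {1,6}:  v_{1} + v_{6} = v_{5}  ⇒ sig = [2:1]
  P = {2,3}:  v_{2} + v_{3} = v_{4}  ⇒ sig = [2:1]
  P = {2,5}:  v_{2} + v_{5} = v_{1}  ⇒ sig = [2:1]
  P = {3,5}:  v_{3} + v_{5} = v_{6}  ⇒ sig = [2:1]
  P = {4,6}:  v_{4} + v_{6} = v_{3}  ⇒ sig = [2:1]

so the primitive-relation signature multiset is
{ [2:] ×3,  [2:1] ×6 }


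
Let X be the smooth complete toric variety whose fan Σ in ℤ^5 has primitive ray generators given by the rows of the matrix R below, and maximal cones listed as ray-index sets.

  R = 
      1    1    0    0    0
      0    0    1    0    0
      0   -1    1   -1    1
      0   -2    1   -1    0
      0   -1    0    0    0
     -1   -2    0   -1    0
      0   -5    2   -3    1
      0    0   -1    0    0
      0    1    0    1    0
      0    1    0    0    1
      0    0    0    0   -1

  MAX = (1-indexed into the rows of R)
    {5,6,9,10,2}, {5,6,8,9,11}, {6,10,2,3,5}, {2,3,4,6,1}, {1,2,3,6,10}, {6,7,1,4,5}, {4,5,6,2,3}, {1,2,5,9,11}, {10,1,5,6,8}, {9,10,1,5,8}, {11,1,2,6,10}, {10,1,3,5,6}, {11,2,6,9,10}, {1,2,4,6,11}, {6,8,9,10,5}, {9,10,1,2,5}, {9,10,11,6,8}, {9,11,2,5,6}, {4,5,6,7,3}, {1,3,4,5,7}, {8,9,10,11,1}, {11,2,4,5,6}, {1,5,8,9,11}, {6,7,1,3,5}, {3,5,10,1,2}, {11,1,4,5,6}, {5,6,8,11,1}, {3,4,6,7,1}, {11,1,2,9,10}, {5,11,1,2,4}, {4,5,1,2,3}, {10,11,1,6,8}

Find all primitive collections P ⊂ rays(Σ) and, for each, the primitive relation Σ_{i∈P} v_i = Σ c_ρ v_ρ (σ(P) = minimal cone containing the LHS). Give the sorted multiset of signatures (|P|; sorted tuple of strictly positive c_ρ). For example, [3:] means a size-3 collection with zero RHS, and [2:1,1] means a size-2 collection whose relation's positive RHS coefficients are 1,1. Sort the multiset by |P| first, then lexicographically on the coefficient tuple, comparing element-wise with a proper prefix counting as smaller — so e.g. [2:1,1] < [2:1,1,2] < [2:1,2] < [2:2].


Σ has 16 primitive collections:

  {2,8}:  v_{2} + v_{8} = 0  ⟹  sig = [2:]
  {4,10}:  v_{4} + v_{10} = v_{3}  ⟹  sig = [2:1]
  {4,9}:  v_{4} + v_{9} = v_{2} + v_{5}  ⟹  sig = [2:1,1]
  {3,9}:  v_{3} + v_{9} = v_{2} + v_{5} + v_{10}  ⟹  sig = [2:1,1,1]
  {3,11}:  v_{3} + v_{11} = v_{1} + v_{2} + v_{6}  ⟹  sig = [2:1,1,1]
  {4,8}:  v_{4} + v_{8} = v_{1} + v_{5} + v_{6}  ⟹  sig = [2:1,1,1]
  {7,9}:  v_{7} + v_{9} = v_{3} + v_{4} + v_{5}  ⟹  sig = [2:1,1,1]
  {3,8}:  v_{3} + v_{8} = v_{1} + v_{5} + v_{6} + v_{10}  ⟹  sig = [2:1,1,1,1]
  {7,10}:  v_{7} + v_{10} = v_{1} + 2·v_{3} + v_{5} + v_{6}  ⟹  sig = [2:1,1,1,2]
  {7,11}:  v_{7} + v_{11} = v_{1} + 2·v_{4} + v_{6}  ⟹  sig = [2:1,1,2]
  {2,7}:  v_{2} + v_{7} = v_{3} + 2·v_{4}  ⟹  sig = [2:1,2]
  {7,8}:  v_{7} + v_{8} = 2·v_{1} + v_{3} + 2·v_{5} + 2·v_{6}  ⟹  sig = [2:1,2,2,2]
  {1,6,9}:  v_{1} + v_{6} + v_{9} = 0  ⟹  sig = [3:]
  {5,10,11}:  v_{5} + v_{10} + v_{11} = 0  ⟹  sig = [3:]
  {1,2,5,6}:  v_{1} + v_{2} + v_{5} + v_{6} = v_{4}  ⟹  sig = [4:1]
  {1,3,4,5,6}:  v_{1} + v_{3} + v_{4} + v_{5} + v_{6} = v_{7}  ⟹  sig = [5:1]

Signatures (|P|; sorted positive RHS coefficients), sorted:
[[2:], [2:1], [2:1,1], [2:1,1,1], [2:1,1,1], [2:1,1,1], [2:1,1,1], [2:1,1,1,1], [2:1,1,1,2], [2:1,1,2], [2:1,2], [2:1,2,2,2], [3:], [3:], [4:1], [5:1]]


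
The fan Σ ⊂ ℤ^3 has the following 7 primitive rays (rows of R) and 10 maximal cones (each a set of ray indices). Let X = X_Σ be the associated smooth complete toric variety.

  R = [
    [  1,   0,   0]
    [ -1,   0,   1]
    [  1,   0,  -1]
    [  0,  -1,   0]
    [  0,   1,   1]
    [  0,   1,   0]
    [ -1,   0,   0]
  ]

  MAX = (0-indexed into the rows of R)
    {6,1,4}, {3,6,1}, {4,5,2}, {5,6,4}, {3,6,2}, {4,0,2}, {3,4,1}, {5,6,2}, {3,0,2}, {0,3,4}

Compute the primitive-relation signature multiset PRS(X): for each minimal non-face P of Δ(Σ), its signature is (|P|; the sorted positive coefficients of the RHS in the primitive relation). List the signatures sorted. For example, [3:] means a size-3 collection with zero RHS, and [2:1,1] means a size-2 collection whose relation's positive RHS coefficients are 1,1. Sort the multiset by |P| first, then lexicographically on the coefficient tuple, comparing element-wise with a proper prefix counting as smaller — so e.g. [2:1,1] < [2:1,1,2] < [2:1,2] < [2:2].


Σ has 9 primitive collections:

  P = {0,6}:  v_{0} + v_{6} = 0 ; sig = [2:]
  P = {1,2}:  v_{1} + v_{2} = 0 ; sig = [2:]
  P = {3,5}:  v_{3} + v_{5} = 0 ; sig = [2:]
  P = {0,1}:  v_{0} + v_{1} = v_{3} + v_{4} ; sig = [2:1,1]
  P = {0,5}:  v_{0} + v_{5} = v_{2} + v_{4} ; sig = [2:1,1]
  P = {1,5}:  v_{1} + v_{5} = v_{4} + v_{6} ; sig = [2:1,1]
  P = {2,3,4}:  v_{2} + v_{3} + v_{4} = v_{0} ; sig = [3:1]
  P = {2,4,6}:  v_{2} + v_{4} + v_{6} = v_{5} ; sig = [3:1]
  P = {3,4,6}:  v_{3} + v_{4} + v_{6} = v_{1} ; sig = [3:1]

so the primitive-relation signature multiset is
    [2:]
    [2:]
    [2:]
    [2:1,1]
    [2:1,1]
    [2:1,1]
    [3:1]
    [3:1]
    [3:1]


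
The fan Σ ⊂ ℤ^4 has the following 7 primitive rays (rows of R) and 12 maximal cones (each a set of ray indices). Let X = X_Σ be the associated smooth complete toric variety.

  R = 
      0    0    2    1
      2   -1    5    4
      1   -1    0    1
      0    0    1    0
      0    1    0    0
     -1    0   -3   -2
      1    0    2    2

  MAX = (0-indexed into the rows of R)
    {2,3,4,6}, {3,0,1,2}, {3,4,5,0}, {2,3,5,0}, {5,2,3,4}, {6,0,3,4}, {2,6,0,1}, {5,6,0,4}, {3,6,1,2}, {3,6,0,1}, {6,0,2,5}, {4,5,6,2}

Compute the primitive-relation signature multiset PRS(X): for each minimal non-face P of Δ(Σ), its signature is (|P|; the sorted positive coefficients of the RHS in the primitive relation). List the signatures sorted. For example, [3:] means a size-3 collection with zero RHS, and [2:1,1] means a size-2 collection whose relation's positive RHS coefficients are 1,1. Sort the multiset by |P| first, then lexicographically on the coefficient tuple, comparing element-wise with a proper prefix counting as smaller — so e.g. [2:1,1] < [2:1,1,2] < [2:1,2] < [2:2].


5 minimal non-faces of Δ(Σ) (on 7 rays):

  P = {1,5}:  v_{1} + v_{5} = v_{0} + v_{2}  →  sig = [2:1,1]
  P = {1,4}:  v_{1} + v_{4} = v_{3} + 2·v_{6}  →  sig = [2:1,2]
  P = {3,5,6}:  v_{3} + v_{5} + v_{6} = 0  →  sig = [3:]
  P = {0,2,4}:  v_{0} + v_{2} + v_{4} = v_{6}  →  sig = [3:1]
  P = {0,2,3,6}:  v_{0} + v_{2} + v_{3} + v_{6} = v_{1}  →  sig = [4:1]

so the primitive-relation signature multiset is
    [2:1,1]
    [2:1,2]
    [3:]
    [3:1]
    [4:1]


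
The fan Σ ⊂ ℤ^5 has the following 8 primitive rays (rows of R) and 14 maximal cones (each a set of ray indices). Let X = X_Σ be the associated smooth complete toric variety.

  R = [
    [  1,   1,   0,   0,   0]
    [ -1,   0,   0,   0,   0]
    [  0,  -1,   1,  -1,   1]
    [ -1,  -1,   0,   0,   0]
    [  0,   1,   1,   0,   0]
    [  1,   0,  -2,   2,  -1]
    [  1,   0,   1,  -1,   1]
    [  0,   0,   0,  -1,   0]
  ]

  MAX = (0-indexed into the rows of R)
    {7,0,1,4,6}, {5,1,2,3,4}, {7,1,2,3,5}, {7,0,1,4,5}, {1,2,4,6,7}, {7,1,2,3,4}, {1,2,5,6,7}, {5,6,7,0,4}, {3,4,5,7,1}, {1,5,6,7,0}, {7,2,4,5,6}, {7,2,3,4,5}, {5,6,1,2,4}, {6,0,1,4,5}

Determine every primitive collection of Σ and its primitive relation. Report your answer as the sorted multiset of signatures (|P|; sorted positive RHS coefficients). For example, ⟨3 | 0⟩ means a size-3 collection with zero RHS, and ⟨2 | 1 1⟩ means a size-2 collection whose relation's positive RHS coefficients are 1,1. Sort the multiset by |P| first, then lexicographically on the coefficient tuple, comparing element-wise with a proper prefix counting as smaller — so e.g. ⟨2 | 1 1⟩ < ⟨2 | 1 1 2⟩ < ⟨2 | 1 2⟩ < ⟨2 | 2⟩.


5 collections generate NE(X_Σ); each relation:

  {0,3}:  v_{0} + v_{3} = 0 — sig = ⟨2 | 0⟩
  {0,2}:  v_{0} + v_{2} = v_{6} — sig = ⟨2 | 1⟩
  {3,6}:  v_{3} + v_{6} = v_{2} — sig = ⟨2 | 1⟩
  {1,2,4,5,7}:  v_{1} + v_{2} + v_{4} + v_{5} + v_{7} = 0 — sig = ⟨5 | 0⟩
  {1,4,5,6,7}:  v_{1} + v_{4} + v_{5} + v_{6} + v_{7} = v_{0} — sig = ⟨5 | 1⟩

Hence PRS(X_Σ) =
[⟨2 | 0⟩, ⟨2 | 1⟩, ⟨2 | 1⟩, ⟨5 | 0⟩, ⟨5 | 1⟩]


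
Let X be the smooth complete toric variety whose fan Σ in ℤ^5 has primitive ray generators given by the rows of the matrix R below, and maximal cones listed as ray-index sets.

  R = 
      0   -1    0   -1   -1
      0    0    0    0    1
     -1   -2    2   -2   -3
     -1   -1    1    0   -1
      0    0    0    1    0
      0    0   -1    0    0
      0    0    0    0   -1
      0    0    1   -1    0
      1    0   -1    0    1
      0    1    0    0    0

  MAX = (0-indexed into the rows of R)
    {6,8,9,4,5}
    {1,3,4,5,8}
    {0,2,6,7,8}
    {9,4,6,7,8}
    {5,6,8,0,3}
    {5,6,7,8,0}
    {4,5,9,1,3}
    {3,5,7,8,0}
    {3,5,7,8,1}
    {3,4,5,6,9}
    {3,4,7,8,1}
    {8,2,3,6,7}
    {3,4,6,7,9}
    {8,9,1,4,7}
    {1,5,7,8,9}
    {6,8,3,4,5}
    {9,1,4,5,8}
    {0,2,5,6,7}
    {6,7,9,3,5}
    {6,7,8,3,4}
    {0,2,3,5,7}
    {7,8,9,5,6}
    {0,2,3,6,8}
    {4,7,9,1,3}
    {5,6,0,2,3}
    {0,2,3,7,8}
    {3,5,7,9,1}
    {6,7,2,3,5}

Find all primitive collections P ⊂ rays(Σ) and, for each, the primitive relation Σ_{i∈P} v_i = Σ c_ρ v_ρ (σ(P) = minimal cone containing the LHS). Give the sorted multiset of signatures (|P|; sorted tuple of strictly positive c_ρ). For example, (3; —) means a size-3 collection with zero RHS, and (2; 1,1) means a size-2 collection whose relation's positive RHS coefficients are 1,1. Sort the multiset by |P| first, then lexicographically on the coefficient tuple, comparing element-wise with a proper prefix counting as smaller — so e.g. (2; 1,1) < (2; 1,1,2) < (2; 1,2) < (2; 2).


12 collections generate NE(X_Σ); each relation:

  • {1,6}:  v_{1} + v_{6} = 0  so sig = (2; —)
  • {0,4}:  v_{0} + v_{4} = v_{3} + v_{6} + v_{8}  so sig = (2; 1,1,1)
  • {0,9}:  v_{0} + v_{9} = v_{5} + v_{6} + v_{7}  so sig = (2; 1,1,1)
  • {1,2}:  v_{1} + v_{2} = v_{0} + v_{3} + v_{7}  so sig = (2; 1,1,1)
  • {0,1}:  v_{0} + v_{1} = v_{3} + v_{5} + v_{7} + v_{8}  so sig = (2; 1,1,1,1)
  • {2,4}:  v_{2} + v_{4} = 2·v_{3} + 2·v_{6} + v_{7} + v_{8}  so sig = (2; 1,1,2,2)
  • {2,9}:  v_{2} + v_{9} = v_{3} + v_{5} + 2·v_{6} + 2·v_{7}  so sig = (2; 1,1,2,2)
  • {3,8,9}:  v_{3} + v_{8} + v_{9} = 0  so sig = (3; —)
  • {4,5,7}:  v_{4} + v_{5} + v_{7} = 0  so sig = (3; —)
  • {2,5,8}:  v_{2} + v_{5} + v_{8} = 2·v_{0}  so sig = (3; 2)
  • {0,3,6,7}:  v_{0} + v_{3} + v_{6} + v_{7} = v_{2}  so sig = (4; 1)
  • {3,5,6,7,8}:  v_{3} + v_{5} + v_{6} + v_{7} + v_{8} = v_{0}  so sig = (5; 1)

Hence PRS(X_Σ) =
[(2; —), (2; 1,1,1), (2; 1,1,1), (2; 1,1,1), (2; 1,1,1,1), (2; 1,1,2,2), (2; 1,1,2,2), (3; —), (3; —), (3; 2), (4; 1), (5; 1)]


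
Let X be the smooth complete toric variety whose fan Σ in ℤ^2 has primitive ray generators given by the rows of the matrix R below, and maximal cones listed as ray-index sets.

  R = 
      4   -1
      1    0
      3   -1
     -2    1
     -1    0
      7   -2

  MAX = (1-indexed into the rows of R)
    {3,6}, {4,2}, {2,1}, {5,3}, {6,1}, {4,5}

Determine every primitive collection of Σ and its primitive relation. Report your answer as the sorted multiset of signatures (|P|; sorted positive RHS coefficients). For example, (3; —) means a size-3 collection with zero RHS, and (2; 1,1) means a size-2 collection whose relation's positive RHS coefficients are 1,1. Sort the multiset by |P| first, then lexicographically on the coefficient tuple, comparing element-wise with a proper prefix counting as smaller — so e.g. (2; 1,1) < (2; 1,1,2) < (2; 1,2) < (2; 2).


Δ(Σ) — 6 vertices, 9 min non-faces:

  P={2,5}:  v_{2} + v_{5} = 0  ⇒ sig = (2; —)
  P={1,3}:  v_{1} + v_{3} = v_{6}  ⇒ sig = (2; 1)
  P={1,5}:  v_{1} + v_{5} = v_{3}  ⇒ sig = (2; 1)
  P={2,3}:  v_{2} + v_{3} = v_{1}  ⇒ sig = (2; 1)
  P={3,4}:  v_{3} + v_{4} = v_{2}  ⇒ sig = (2; 1)
  P={4,6}:  v_{4} + v_{6} = v_{1} + v_{2}  ⇒ sig = (2; 1,1)
  P={1,4}:  v_{1} + v_{4} = 2·v_{2}  ⇒ sig = (2; 2)
  P={2,6}:  v_{2} + v_{6} = 2·v_{1}  ⇒ sig = (2; 2)
  P={5,6}:  v_{5} + v_{6} = 2·v_{3}  ⇒ sig = (2; 2)

Signatures (|P|; sorted positive RHS coefficients), sorted:
    |P|=2: 9 collections, coeffs (), (1), (1), (1), (1), (1,1), (2), (2), (2)


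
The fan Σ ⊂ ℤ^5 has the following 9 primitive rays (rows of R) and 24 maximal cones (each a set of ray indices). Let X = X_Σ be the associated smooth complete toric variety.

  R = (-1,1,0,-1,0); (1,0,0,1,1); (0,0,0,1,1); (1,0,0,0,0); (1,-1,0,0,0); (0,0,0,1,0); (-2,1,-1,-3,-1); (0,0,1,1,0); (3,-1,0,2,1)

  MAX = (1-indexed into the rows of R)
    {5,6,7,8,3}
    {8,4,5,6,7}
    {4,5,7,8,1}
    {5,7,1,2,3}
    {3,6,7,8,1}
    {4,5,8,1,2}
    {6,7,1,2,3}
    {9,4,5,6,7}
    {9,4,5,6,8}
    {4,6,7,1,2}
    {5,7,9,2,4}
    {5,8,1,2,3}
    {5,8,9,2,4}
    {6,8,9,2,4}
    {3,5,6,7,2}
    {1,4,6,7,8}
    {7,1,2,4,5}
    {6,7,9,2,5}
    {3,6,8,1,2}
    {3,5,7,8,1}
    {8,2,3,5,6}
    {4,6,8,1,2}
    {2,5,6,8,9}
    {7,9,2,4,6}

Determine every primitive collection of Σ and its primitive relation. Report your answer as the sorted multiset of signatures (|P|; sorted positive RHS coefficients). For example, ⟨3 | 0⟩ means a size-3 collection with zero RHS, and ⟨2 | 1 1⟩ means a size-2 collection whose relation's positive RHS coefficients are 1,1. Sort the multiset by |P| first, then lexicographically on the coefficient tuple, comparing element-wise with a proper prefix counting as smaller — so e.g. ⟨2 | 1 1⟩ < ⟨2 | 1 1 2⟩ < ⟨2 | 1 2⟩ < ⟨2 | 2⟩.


Minimal non-faces — 7 found among 9 rays, 24 max cones:

  P = {3,4}:  v_{3} + v_{4} = v_{2}  →  sig = ⟨2 | 1⟩
  P = {1,9}:  v_{1} + v_{9} = v_{2} + v_{4}  →  sig = ⟨2 | 1 1⟩
  P = {3,9}:  v_{3} + v_{9} = 2·v_{2} + v_{5} + v_{6}  →  sig = ⟨2 | 1 1 2⟩
  P = {1,5,6}:  v_{1} + v_{5} + v_{6} = 0  →  sig = ⟨3 | 0⟩
  P = {2,7,8}:  v_{2} + v_{7} + v_{8} = v_{1}  →  sig = ⟨3 | 1⟩
  P = {7,8,9}:  v_{7} + v_{8} + v_{9} = v_{4}  →  sig = ⟨3 | 1⟩
  P = {2,4,5,6}:  v_{2} + v_{4} + v_{5} + v_{6} = v_{9}  →  sig = ⟨4 | 1⟩

Hence PRS(X_Σ) =
    ⟨2 | 1⟩
    ⟨2 | 1 1⟩
    ⟨2 | 1 1 2⟩
    ⟨3 | 0⟩
    ⟨3 | 1⟩
    ⟨3 | 1⟩
    ⟨4 | 1⟩


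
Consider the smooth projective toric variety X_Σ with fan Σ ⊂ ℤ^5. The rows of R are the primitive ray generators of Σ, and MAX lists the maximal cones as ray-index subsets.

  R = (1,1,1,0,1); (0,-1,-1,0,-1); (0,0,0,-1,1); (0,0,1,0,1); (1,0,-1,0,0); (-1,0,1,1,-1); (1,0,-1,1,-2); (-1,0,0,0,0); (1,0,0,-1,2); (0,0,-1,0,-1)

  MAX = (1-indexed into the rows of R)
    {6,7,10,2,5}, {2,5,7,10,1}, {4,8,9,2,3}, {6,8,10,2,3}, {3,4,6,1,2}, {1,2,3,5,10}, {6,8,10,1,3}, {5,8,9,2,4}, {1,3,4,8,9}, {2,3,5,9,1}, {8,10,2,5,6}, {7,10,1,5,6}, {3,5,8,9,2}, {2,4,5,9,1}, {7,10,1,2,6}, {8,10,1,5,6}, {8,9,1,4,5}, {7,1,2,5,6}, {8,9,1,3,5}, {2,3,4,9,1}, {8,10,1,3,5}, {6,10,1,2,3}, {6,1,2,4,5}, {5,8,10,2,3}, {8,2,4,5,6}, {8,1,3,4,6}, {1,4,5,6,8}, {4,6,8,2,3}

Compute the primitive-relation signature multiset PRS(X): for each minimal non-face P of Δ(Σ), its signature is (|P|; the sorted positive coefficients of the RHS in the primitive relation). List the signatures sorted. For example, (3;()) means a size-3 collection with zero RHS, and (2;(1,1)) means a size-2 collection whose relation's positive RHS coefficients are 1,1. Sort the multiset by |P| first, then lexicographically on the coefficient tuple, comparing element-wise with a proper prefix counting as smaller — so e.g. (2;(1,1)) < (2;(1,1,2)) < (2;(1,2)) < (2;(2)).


|primitive collections| = 11. Relations:

  • {4,10}:  v_{4} + v_{10} = 0  so sig = (2;())
  • {6,9}:  v_{6} + v_{9} = v_{4}  so sig = (2;(1))
  • {9,10}:  v_{9} + v_{10} = v_{3} + v_{5}  so sig = (2;(1,1))
  • {3,7}:  v_{3} + v_{7} = v_{1} + v_{2} + v_{10}  so sig = (2;(1,1,1))
  • {7,8}:  v_{7} + v_{8} = v_{5} + v_{6} + v_{10}  so sig = (2;(1,1,1))
  • {7,9}:  v_{7} + v_{9} = v_{1} + v_{2} + v_{5}  so sig = (2;(1,1,1))
  • {4,7}:  v_{4} + v_{7} = v_{1} + v_{2} + v_{5} + v_{6}  so sig = (2;(1,1,1,1))
  • {1,2,8}:  v_{1} + v_{2} + v_{8} = 0  so sig = (3;())
  • {3,5,6}:  v_{3} + v_{5} + v_{6} = 0  so sig = (3;())
  • {3,4,5}:  v_{3} + v_{4} + v_{5} = v_{9}  so sig = (3;(1))
  • {1,2,5,6,10}:  v_{1} + v_{2} + v_{5} + v_{6} + v_{10} = v_{7}  so sig = (5;(1))

Signatures (|P|; sorted positive RHS coefficients), sorted:
{ (2;()),  (2;(1)),  (2;(1,1)),  (2;(1,1,1)) ×3,  (2;(1,1,1,1)),  (3;()) ×2,  (3;(1)),  (5;(1)) }


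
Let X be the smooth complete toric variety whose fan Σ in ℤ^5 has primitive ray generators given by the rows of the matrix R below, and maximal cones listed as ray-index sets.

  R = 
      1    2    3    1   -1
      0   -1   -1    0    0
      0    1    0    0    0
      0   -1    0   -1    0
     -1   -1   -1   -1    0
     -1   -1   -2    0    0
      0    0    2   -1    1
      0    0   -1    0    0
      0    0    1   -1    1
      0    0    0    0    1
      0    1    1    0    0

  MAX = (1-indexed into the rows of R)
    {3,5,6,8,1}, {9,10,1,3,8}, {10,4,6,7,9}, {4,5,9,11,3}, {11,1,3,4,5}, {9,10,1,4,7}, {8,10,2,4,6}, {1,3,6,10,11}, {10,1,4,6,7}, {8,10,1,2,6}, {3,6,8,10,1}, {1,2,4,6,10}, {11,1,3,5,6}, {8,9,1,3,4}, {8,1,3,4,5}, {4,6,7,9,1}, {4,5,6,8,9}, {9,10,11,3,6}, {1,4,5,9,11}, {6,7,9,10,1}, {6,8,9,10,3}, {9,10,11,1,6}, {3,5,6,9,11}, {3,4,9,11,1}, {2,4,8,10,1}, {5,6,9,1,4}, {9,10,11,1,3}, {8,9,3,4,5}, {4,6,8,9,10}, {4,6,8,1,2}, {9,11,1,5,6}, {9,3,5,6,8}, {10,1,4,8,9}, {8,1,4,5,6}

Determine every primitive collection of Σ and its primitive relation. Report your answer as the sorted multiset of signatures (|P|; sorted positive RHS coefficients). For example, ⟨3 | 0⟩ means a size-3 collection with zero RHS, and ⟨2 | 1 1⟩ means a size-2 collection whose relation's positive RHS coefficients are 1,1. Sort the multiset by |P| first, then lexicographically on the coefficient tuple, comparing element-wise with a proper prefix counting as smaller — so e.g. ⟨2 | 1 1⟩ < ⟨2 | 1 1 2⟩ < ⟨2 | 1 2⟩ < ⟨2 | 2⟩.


21 minimal non-faces of Δ(Σ) (on 11 rays):

  P = {2,11}:  v_{2} + v_{11} = 0  ⟹  sig = ⟨2 | 0⟩
  P = {2,3}:  v_{2} + v_{3} = v_{8}  ⟹  sig = ⟨2 | 1⟩
  P = {7,8}:  v_{7} + v_{8} = v_{9}  ⟹  sig = ⟨2 | 1⟩
  P = {8,11}:  v_{8} + v_{11} = v_{3}  ⟹  sig = ⟨2 | 1⟩
  P = {2,5}:  v_{2} + v_{5} = v_{4} + v_{6}  ⟹  sig = ⟨2 | 1 1⟩
  P = {2,9}:  v_{2} + v_{9} = v_{4} + v_{10}  ⟹  sig = ⟨2 | 1 1⟩
  P = {3,7}:  v_{3} + v_{7} = v_{9} + v_{11}  ⟹  sig = ⟨2 | 1 1⟩
  P = {5,10}:  v_{5} + v_{10} = v_{6} + v_{9}  ⟹  sig = ⟨2 | 1 1⟩
  P = {7,11}:  v_{7} + v_{11} = v_{1} + v_{6} + 2·v_{9}  ⟹  sig = ⟨2 | 1 1 2⟩
  P = {2,7}:  v_{2} + v_{7} = v_{1} + 2·v_{4} + v_{6} + 2·v_{10}  ⟹  sig = ⟨2 | 1 1 2 2⟩
  P = {5,7}:  v_{5} + v_{7} = v_{1} + v_{4} + 2·v_{6} + 2·v_{9}  ⟹  sig = ⟨2 | 1 1 2 2⟩
  P = {4,6,11}:  v_{4} + v_{6} + v_{11} = v_{5}  ⟹  sig = ⟨3 | 1⟩
  P = {4,10,11}:  v_{4} + v_{10} + v_{11} = v_{9}  ⟹  sig = ⟨3 | 1⟩
  P = {3,4,6}:  v_{3} + v_{4} + v_{6} = v_{5} + v_{8}  ⟹  sig = ⟨3 | 1 1⟩
  P = {3,4,10}:  v_{3} + v_{4} + v_{10} = v_{8} + v_{9}  ⟹  sig = ⟨3 | 1 1⟩
  P = {1,6,8,9}:  v_{1} + v_{6} + v_{8} + v_{9} = v_{11}  ⟹  sig = ⟨4 | 1⟩
  P = {1,5,8,9}:  v_{1} + v_{5} + v_{8} + v_{9} = v_{4} + 2·v_{11}  ⟹  sig = ⟨4 | 1 2⟩
  P = {1,3,5,9}:  v_{1} + v_{3} + v_{5} + v_{9} = v_{4} + 3·v_{11}  ⟹  sig = ⟨4 | 1 3⟩
  P = {1,3,6,9}:  v_{1} + v_{3} + v_{6} + v_{9} = 2·v_{11}  ⟹  sig = ⟨4 | 2⟩
  P = {1,4,6,8,10}:  v_{1} + v_{4} + v_{6} + v_{8} + v_{10} = 0  ⟹  sig = ⟨5 | 0⟩
  P = {1,4,6,9,10}:  v_{1} + v_{4} + v_{6} + v_{9} + v_{10} = v_{7}  ⟹  sig = ⟨5 | 1⟩

Sorted signature multiset PRS(X):
{ ⟨2 | 0⟩,  ⟨2 | 1⟩ ×3,  ⟨2 | 1 1⟩ ×4,  ⟨2 | 1 1 2⟩,  ⟨2 | 1 1 2 2⟩ ×2,  ⟨3 | 1⟩ ×2,  ⟨3 | 1 1⟩ ×2,  ⟨4 | 1⟩,  ⟨4 | 1 2⟩,  ⟨4 | 1 3⟩,  ⟨4 | 2⟩,  ⟨5 | 0⟩,  ⟨5 | 1⟩ }
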